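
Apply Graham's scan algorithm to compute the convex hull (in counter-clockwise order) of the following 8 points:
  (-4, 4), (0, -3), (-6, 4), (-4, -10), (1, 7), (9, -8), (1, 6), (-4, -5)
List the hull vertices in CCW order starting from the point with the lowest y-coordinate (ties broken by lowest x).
Hull (CCW) = [(-4, -10), (9, -8), (1, 7), (-6, 4)]

Graham scan procedure:
  1. Find the pivot p₀ = point with lowest y (tie → lowest x): (-4, -10).
  2. Sort the remaining points by polar angle around p₀.
  3. Walk through sorted points, maintaining a stack; pop the top while the last three entries make a non-left turn (cross product ≤ 0).
  4. Final stack is the convex hull in CCW order: (-4, -10), (9, -8), (1, 7), (-6, 4).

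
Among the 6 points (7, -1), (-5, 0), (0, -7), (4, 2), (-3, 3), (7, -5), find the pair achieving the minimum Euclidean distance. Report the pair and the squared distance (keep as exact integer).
Pair = ((-5, 0), (-3, 3)); squared distance = 13

Compute all C(6, 2) = 15 pairwise squared distances (x_i − x_j)² + (y_i − y_j)². The minimum is 13, attained by the pair ((-5, 0), (-3, 3)).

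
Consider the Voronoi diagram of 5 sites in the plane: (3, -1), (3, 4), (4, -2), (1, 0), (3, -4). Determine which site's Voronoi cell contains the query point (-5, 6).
Nearest site = (3, 4)

The Voronoi cell of site s contains exactly those query points closer to s than to any other site. Compute squared distances from q = (-5, 6) to each site:
  (3 − -5)² + (4 − 6)² = 68
  (1 − -5)² + (0 − 6)² = 72
  (3 − -5)² + (-1 − 6)² = 113
  (4 − -5)² + (-2 − 6)² = 145
  (3 − -5)² + (-4 − 6)² = 164
Minimum is attained by (3, 4), so q lies in its Voronoi cell.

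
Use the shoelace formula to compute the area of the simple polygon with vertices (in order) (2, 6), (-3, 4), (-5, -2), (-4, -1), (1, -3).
Area = 37

Shoelace formula: Area = (1/2) |Σ_i (x_i · y_{i+1} − x_{i+1} · y_i)| (indices mod n). Compute each cross term:
  (2)(4) − (-3)(6) = 26
  (-3)(-2) − (-5)(4) = 26
  (-5)(-1) − (-4)(-2) = -3
  (-4)(-3) − (1)(-1) = 13
  (1)(6) − (2)(-3) = 12
Sum = 74, so (signed) Area = 74/2 = 37, |Area| = 37.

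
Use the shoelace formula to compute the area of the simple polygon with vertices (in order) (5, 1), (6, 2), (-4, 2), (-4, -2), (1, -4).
Area = 79/2

Shoelace formula: Area = (1/2) |Σ_i (x_i · y_{i+1} − x_{i+1} · y_i)| (indices mod n). Compute each cross term:
  (5)(2) − (6)(1) = 4
  (6)(2) − (-4)(2) = 20
  (-4)(-2) − (-4)(2) = 16
  (-4)(-4) − (1)(-2) = 18
  (1)(1) − (5)(-4) = 21
Sum = 79, so (signed) Area = 79/2 = 79/2, |Area| = 79/2.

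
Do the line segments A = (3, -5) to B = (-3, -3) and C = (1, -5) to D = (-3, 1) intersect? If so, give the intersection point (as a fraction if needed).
Yes; intersection at (3/7, -29/7) (t = 3/7 on AB, s = 1/7 on CD)

Parametrize AB as A + t(B − A) = (3 + -6 t, -5 + 2 t) and CD as C + s(D − C) = (1 + -4 s, -5 + 6 s). Solve the linear system for (t, s). Determinant = 28 ≠ 0, so a unique intersection of the containing lines exists. Solution: t = 3/7, s = 1/7 — both in [0, 1], so the segments cross. Intersection point: (3/7, -29/7).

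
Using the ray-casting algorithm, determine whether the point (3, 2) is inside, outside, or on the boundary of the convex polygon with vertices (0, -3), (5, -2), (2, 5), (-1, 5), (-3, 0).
The point (3, 2) lies strictly inside the polygon

Cast a horizontal ray to the right from the query point and count how many polygon edges it crosses (each edge strictly once or zero times, handled with the usual half-open convention). 
Parity of crossings → odd ⇒ inside.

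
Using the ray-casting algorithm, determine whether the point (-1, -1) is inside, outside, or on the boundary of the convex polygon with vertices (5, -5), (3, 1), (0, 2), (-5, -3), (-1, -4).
The point (-1, -1) lies strictly inside the polygon

Cast a horizontal ray to the right from the query point and count how many polygon edges it crosses (each edge strictly once or zero times, handled with the usual half-open convention). 
Parity of crossings → odd ⇒ inside.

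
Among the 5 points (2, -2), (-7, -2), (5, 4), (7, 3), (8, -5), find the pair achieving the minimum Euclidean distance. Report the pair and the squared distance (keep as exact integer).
Pair = ((5, 4), (7, 3)); squared distance = 5

Compute all C(5, 2) = 10 pairwise squared distances (x_i − x_j)² + (y_i − y_j)². The minimum is 5, attained by the pair ((5, 4), (7, 3)).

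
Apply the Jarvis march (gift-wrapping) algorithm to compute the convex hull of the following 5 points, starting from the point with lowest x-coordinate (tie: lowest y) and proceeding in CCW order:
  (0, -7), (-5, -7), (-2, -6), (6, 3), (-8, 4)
Hull (CCW) = [(-8, 4), (-5, -7), (0, -7), (6, 3)]

Jarvis march: at each step, from the current hull vertex p, select the next vertex q as the point such that every other point lies strictly to the left of (or on) the directed line p → q. (Equivalently: for every other point r, the cross product (q − p) × (r − p) ≥ 0.)
Starting point (lowest x, tie lowest y): (-8, 4). Wrap until returning to start. Resulting hull: (-8, 4), (-5, -7), (0, -7), (6, 3).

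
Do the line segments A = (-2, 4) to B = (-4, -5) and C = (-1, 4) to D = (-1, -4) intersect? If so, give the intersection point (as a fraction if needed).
No (intersection of containing lines falls outside at least one segment)

Parametrize and solve: t = -1/2, s = -9/16. At least one of these is outside [0, 1], so the segments do not intersect.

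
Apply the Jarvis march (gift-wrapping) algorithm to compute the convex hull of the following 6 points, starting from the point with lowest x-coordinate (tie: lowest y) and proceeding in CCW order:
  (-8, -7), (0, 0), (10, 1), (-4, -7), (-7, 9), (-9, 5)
Hull (CCW) = [(-9, 5), (-8, -7), (-4, -7), (10, 1), (-7, 9)]

Jarvis march: at each step, from the current hull vertex p, select the next vertex q as the point such that every other point lies strictly to the left of (or on) the directed line p → q. (Equivalently: for every other point r, the cross product (q − p) × (r − p) ≥ 0.)
Starting point (lowest x, tie lowest y): (-9, 5). Wrap until returning to start. Resulting hull: (-9, 5), (-8, -7), (-4, -7), (10, 1), (-7, 9).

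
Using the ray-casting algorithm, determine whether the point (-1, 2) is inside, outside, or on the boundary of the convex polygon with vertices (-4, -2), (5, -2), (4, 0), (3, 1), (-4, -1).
The point (-1, 2) lies strictly outside the polygon

Cast a horizontal ray to the right from the query point and count how many polygon edges it crosses (each edge strictly once or zero times, handled with the usual half-open convention). 
Parity of crossings → even ⇒ outside.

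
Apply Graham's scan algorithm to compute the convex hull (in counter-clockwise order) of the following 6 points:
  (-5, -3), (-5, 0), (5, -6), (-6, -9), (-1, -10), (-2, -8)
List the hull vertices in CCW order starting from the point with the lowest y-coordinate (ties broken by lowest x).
Hull (CCW) = [(-1, -10), (5, -6), (-5, 0), (-6, -9)]

Graham scan procedure:
  1. Find the pivot p₀ = point with lowest y (tie → lowest x): (-1, -10).
  2. Sort the remaining points by polar angle around p₀.
  3. Walk through sorted points, maintaining a stack; pop the top while the last three entries make a non-left turn (cross product ≤ 0).
  4. Final stack is the convex hull in CCW order: (-1, -10), (5, -6), (-5, 0), (-6, -9).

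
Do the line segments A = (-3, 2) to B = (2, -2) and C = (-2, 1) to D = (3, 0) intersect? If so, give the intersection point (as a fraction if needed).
Yes; intersection at (-5/3, 14/15) (t = 4/15 on AB, s = 1/15 on CD)

Parametrize AB as A + t(B − A) = (-3 + 5 t, 2 + -4 t) and CD as C + s(D − C) = (-2 + 5 s, 1 + -1 s). Solve the linear system for (t, s). Determinant = -15 ≠ 0, so a unique intersection of the containing lines exists. Solution: t = 4/15, s = 1/15 — both in [0, 1], so the segments cross. Intersection point: (-5/3, 14/15).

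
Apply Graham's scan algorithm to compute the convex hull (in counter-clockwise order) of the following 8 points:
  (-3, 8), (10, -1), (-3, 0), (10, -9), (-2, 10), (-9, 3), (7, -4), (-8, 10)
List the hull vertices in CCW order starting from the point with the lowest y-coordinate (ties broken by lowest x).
Hull (CCW) = [(10, -9), (10, -1), (-2, 10), (-8, 10), (-9, 3)]

Graham scan procedure:
  1. Find the pivot p₀ = point with lowest y (tie → lowest x): (10, -9).
  2. Sort the remaining points by polar angle around p₀.
  3. Walk through sorted points, maintaining a stack; pop the top while the last three entries make a non-left turn (cross product ≤ 0).
  4. Final stack is the convex hull in CCW order: (10, -9), (10, -1), (-2, 10), (-8, 10), (-9, 3).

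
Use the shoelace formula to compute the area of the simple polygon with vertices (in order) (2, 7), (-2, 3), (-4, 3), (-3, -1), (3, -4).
Area = 83/2

Shoelace formula: Area = (1/2) |Σ_i (x_i · y_{i+1} − x_{i+1} · y_i)| (indices mod n). Compute each cross term:
  (2)(3) − (-2)(7) = 20
  (-2)(3) − (-4)(3) = 6
  (-4)(-1) − (-3)(3) = 13
  (-3)(-4) − (3)(-1) = 15
  (3)(7) − (2)(-4) = 29
Sum = 83, so (signed) Area = 83/2 = 83/2, |Area| = 83/2.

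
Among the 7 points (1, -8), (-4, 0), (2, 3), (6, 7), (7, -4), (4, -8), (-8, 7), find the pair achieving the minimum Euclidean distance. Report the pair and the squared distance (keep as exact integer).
Pair = ((1, -8), (4, -8)); squared distance = 9

Compute all C(7, 2) = 21 pairwise squared distances (x_i − x_j)² + (y_i − y_j)². The minimum is 9, attained by the pair ((1, -8), (4, -8)).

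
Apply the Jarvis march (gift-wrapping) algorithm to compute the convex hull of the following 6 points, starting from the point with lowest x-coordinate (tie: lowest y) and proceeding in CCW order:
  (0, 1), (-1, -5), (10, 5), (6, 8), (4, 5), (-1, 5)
Hull (CCW) = [(-1, -5), (10, 5), (6, 8), (-1, 5)]

Jarvis march: at each step, from the current hull vertex p, select the next vertex q as the point such that every other point lies strictly to the left of (or on) the directed line p → q. (Equivalently: for every other point r, the cross product (q − p) × (r − p) ≥ 0.)
Starting point (lowest x, tie lowest y): (-1, -5). Wrap until returning to start. Resulting hull: (-1, -5), (10, 5), (6, 8), (-1, 5).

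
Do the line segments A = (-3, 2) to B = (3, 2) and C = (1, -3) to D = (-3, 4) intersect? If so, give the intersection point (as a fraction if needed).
Yes; intersection at (-13/7, 2) (t = 4/21 on AB, s = 5/7 on CD)

Parametrize AB as A + t(B − A) = (-3 + 6 t, 2 + 0 t) and CD as C + s(D − C) = (1 + -4 s, -3 + 7 s). Solve the linear system for (t, s). Determinant = -42 ≠ 0, so a unique intersection of the containing lines exists. Solution: t = 4/21, s = 5/7 — both in [0, 1], so the segments cross. Intersection point: (-13/7, 2).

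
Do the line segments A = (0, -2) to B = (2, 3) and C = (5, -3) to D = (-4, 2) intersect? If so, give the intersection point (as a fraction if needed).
Yes; intersection at (32/55, -6/11) (t = 16/55 on AB, s = 27/55 on CD)

Parametrize AB as A + t(B − A) = (0 + 2 t, -2 + 5 t) and CD as C + s(D − C) = (5 + -9 s, -3 + 5 s). Solve the linear system for (t, s). Determinant = -55 ≠ 0, so a unique intersection of the containing lines exists. Solution: t = 16/55, s = 27/55 — both in [0, 1], so the segments cross. Intersection point: (32/55, -6/11).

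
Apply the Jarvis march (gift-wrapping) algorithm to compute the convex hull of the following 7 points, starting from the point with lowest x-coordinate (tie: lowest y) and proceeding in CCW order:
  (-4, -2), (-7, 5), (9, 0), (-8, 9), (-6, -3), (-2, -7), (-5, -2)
Hull (CCW) = [(-8, 9), (-6, -3), (-2, -7), (9, 0)]

Jarvis march: at each step, from the current hull vertex p, select the next vertex q as the point such that every other point lies strictly to the left of (or on) the directed line p → q. (Equivalently: for every other point r, the cross product (q − p) × (r − p) ≥ 0.)
Starting point (lowest x, tie lowest y): (-8, 9). Wrap until returning to start. Resulting hull: (-8, 9), (-6, -3), (-2, -7), (9, 0).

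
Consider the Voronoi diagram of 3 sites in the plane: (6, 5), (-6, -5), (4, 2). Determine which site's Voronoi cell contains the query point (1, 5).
Nearest site = (4, 2)

The Voronoi cell of site s contains exactly those query points closer to s than to any other site. Compute squared distances from q = (1, 5) to each site:
  (4 − 1)² + (2 − 5)² = 18
  (6 − 1)² + (5 − 5)² = 25
  (-6 − 1)² + (-5 − 5)² = 149
Minimum is attained by (4, 2), so q lies in its Voronoi cell.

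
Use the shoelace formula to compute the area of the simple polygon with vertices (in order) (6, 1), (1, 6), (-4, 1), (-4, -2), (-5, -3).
Area = 87/2

Shoelace formula: Area = (1/2) |Σ_i (x_i · y_{i+1} − x_{i+1} · y_i)| (indices mod n). Compute each cross term:
  (6)(6) − (1)(1) = 35
  (1)(1) − (-4)(6) = 25
  (-4)(-2) − (-4)(1) = 12
  (-4)(-3) − (-5)(-2) = 2
  (-5)(1) − (6)(-3) = 13
Sum = 87, so (signed) Area = 87/2 = 87/2, |Area| = 87/2.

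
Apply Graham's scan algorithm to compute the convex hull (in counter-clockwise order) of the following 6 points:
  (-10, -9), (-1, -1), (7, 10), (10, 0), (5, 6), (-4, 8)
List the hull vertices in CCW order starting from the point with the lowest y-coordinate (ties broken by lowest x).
Hull (CCW) = [(-10, -9), (10, 0), (7, 10), (-4, 8)]

Graham scan procedure:
  1. Find the pivot p₀ = point with lowest y (tie → lowest x): (-10, -9).
  2. Sort the remaining points by polar angle around p₀.
  3. Walk through sorted points, maintaining a stack; pop the top while the last three entries make a non-left turn (cross product ≤ 0).
  4. Final stack is the convex hull in CCW order: (-10, -9), (10, 0), (7, 10), (-4, 8).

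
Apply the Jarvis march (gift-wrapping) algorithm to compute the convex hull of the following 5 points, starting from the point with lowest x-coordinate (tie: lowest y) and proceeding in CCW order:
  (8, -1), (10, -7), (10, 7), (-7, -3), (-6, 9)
Hull (CCW) = [(-7, -3), (10, -7), (10, 7), (-6, 9)]

Jarvis march: at each step, from the current hull vertex p, select the next vertex q as the point such that every other point lies strictly to the left of (or on) the directed line p → q. (Equivalently: for every other point r, the cross product (q − p) × (r − p) ≥ 0.)
Starting point (lowest x, tie lowest y): (-7, -3). Wrap until returning to start. Resulting hull: (-7, -3), (10, -7), (10, 7), (-6, 9).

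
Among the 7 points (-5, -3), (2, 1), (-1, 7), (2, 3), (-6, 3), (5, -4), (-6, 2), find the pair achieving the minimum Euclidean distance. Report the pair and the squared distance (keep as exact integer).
Pair = ((-6, 3), (-6, 2)); squared distance = 1

Compute all C(7, 2) = 21 pairwise squared distances (x_i − x_j)² + (y_i − y_j)². The minimum is 1, attained by the pair ((-6, 3), (-6, 2)).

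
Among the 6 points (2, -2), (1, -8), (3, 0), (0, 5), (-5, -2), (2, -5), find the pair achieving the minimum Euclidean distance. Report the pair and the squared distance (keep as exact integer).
Pair = ((2, -2), (3, 0)); squared distance = 5

Compute all C(6, 2) = 15 pairwise squared distances (x_i − x_j)² + (y_i − y_j)². The minimum is 5, attained by the pair ((2, -2), (3, 0)).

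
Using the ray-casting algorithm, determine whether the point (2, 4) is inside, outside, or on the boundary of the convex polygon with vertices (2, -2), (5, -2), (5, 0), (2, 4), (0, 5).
The point (2, 4) lies on the polygon boundary

Boundary check: the query satisfies the collinearity and bounding-box conditions for some polygon edge, so it lies exactly on the boundary.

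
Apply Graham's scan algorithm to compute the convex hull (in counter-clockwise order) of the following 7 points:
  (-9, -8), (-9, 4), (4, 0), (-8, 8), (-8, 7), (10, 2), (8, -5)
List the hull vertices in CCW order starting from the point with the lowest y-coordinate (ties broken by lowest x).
Hull (CCW) = [(-9, -8), (8, -5), (10, 2), (-8, 8), (-9, 4)]

Graham scan procedure:
  1. Find the pivot p₀ = point with lowest y (tie → lowest x): (-9, -8).
  2. Sort the remaining points by polar angle around p₀.
  3. Walk through sorted points, maintaining a stack; pop the top while the last three entries make a non-left turn (cross product ≤ 0).
  4. Final stack is the convex hull in CCW order: (-9, -8), (8, -5), (10, 2), (-8, 8), (-9, 4).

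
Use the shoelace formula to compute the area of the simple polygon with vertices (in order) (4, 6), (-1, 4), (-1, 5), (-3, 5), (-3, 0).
Area = 14

Shoelace formula: Area = (1/2) |Σ_i (x_i · y_{i+1} − x_{i+1} · y_i)| (indices mod n). Compute each cross term:
  (4)(4) − (-1)(6) = 22
  (-1)(5) − (-1)(4) = -1
  (-1)(5) − (-3)(5) = 10
  (-3)(0) − (-3)(5) = 15
  (-3)(6) − (4)(0) = -18
Sum = 28, so (signed) Area = 28/2 = 14, |Area| = 14.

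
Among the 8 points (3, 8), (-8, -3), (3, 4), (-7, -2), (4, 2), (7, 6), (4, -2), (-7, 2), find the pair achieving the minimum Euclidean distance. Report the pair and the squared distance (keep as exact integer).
Pair = ((-8, -3), (-7, -2)); squared distance = 2

Compute all C(8, 2) = 28 pairwise squared distances (x_i − x_j)² + (y_i − y_j)². The minimum is 2, attained by the pair ((-8, -3), (-7, -2)).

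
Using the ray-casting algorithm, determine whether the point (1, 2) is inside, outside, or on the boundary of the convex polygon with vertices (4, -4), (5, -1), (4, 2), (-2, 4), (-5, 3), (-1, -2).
The point (1, 2) lies strictly inside the polygon

Cast a horizontal ray to the right from the query point and count how many polygon edges it crosses (each edge strictly once or zero times, handled with the usual half-open convention). 
Parity of crossings → odd ⇒ inside.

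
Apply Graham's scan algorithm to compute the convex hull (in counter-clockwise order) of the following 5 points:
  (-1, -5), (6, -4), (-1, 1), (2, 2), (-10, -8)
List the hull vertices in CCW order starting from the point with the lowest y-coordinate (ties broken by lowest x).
Hull (CCW) = [(-10, -8), (6, -4), (2, 2), (-1, 1)]

Graham scan procedure:
  1. Find the pivot p₀ = point with lowest y (tie → lowest x): (-10, -8).
  2. Sort the remaining points by polar angle around p₀.
  3. Walk through sorted points, maintaining a stack; pop the top while the last three entries make a non-left turn (cross product ≤ 0).
  4. Final stack is the convex hull in CCW order: (-10, -8), (6, -4), (2, 2), (-1, 1).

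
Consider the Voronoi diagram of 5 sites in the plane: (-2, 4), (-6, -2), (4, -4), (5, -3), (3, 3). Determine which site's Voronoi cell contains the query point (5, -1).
Nearest site = (5, -3)

The Voronoi cell of site s contains exactly those query points closer to s than to any other site. Compute squared distances from q = (5, -1) to each site:
  (5 − 5)² + (-3 − -1)² = 4
  (4 − 5)² + (-4 − -1)² = 10
  (3 − 5)² + (3 − -1)² = 20
  (-2 − 5)² + (4 − -1)² = 74
  (-6 − 5)² + (-2 − -1)² = 122
Minimum is attained by (5, -3), so q lies in its Voronoi cell.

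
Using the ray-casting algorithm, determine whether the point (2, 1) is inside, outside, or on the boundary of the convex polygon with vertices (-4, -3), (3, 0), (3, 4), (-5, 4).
The point (2, 1) lies strictly inside the polygon

Cast a horizontal ray to the right from the query point and count how many polygon edges it crosses (each edge strictly once or zero times, handled with the usual half-open convention). 
Parity of crossings → odd ⇒ inside.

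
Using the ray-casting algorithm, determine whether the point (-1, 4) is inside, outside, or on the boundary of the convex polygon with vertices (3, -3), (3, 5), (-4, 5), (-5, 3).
The point (-1, 4) lies strictly inside the polygon

Cast a horizontal ray to the right from the query point and count how many polygon edges it crosses (each edge strictly once or zero times, handled with the usual half-open convention). 
Parity of crossings → odd ⇒ inside.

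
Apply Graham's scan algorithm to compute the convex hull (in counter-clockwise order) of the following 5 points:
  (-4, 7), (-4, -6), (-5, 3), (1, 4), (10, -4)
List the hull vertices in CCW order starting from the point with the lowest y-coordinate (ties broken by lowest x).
Hull (CCW) = [(-4, -6), (10, -4), (1, 4), (-4, 7), (-5, 3)]

Graham scan procedure:
  1. Find the pivot p₀ = point with lowest y (tie → lowest x): (-4, -6).
  2. Sort the remaining points by polar angle around p₀.
  3. Walk through sorted points, maintaining a stack; pop the top while the last three entries make a non-left turn (cross product ≤ 0).
  4. Final stack is the convex hull in CCW order: (-4, -6), (10, -4), (1, 4), (-4, 7), (-5, 3).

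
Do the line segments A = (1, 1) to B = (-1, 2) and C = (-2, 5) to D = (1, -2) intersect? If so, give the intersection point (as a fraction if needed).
Yes; intersection at (-7/11, 20/11) (t = 9/11 on AB, s = 5/11 on CD)

Parametrize AB as A + t(B − A) = (1 + -2 t, 1 + 1 t) and CD as C + s(D − C) = (-2 + 3 s, 5 + -7 s). Solve the linear system for (t, s). Determinant = -11 ≠ 0, so a unique intersection of the containing lines exists. Solution: t = 9/11, s = 5/11 — both in [0, 1], so the segments cross. Intersection point: (-7/11, 20/11).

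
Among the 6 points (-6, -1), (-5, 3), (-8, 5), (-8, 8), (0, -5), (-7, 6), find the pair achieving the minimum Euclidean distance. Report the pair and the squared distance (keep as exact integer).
Pair = ((-8, 5), (-7, 6)); squared distance = 2

Compute all C(6, 2) = 15 pairwise squared distances (x_i − x_j)² + (y_i − y_j)². The minimum is 2, attained by the pair ((-8, 5), (-7, 6)).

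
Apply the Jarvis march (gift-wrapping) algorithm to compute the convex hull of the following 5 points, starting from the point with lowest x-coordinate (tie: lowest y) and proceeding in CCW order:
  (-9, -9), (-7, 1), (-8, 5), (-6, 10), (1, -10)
Hull (CCW) = [(-9, -9), (1, -10), (-6, 10), (-8, 5)]

Jarvis march: at each step, from the current hull vertex p, select the next vertex q as the point such that every other point lies strictly to the left of (or on) the directed line p → q. (Equivalently: for every other point r, the cross product (q − p) × (r − p) ≥ 0.)
Starting point (lowest x, tie lowest y): (-9, -9). Wrap until returning to start. Resulting hull: (-9, -9), (1, -10), (-6, 10), (-8, 5).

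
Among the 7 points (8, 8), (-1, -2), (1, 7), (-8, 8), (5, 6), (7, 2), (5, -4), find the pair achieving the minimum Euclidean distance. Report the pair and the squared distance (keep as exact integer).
Pair = ((8, 8), (5, 6)); squared distance = 13

Compute all C(7, 2) = 21 pairwise squared distances (x_i − x_j)² + (y_i − y_j)². The minimum is 13, attained by the pair ((8, 8), (5, 6)).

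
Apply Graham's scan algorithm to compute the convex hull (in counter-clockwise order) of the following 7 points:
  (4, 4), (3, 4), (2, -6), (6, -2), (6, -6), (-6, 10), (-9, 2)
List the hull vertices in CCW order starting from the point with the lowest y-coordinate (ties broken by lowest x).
Hull (CCW) = [(2, -6), (6, -6), (6, -2), (4, 4), (-6, 10), (-9, 2)]

Graham scan procedure:
  1. Find the pivot p₀ = point with lowest y (tie → lowest x): (2, -6).
  2. Sort the remaining points by polar angle around p₀.
  3. Walk through sorted points, maintaining a stack; pop the top while the last three entries make a non-left turn (cross product ≤ 0).
  4. Final stack is the convex hull in CCW order: (2, -6), (6, -6), (6, -2), (4, 4), (-6, 10), (-9, 2).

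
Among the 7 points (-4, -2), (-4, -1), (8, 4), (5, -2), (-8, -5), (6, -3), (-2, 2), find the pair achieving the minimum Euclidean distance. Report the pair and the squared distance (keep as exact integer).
Pair = ((-4, -2), (-4, -1)); squared distance = 1

Compute all C(7, 2) = 21 pairwise squared distances (x_i − x_j)² + (y_i − y_j)². The minimum is 1, attained by the pair ((-4, -2), (-4, -1)).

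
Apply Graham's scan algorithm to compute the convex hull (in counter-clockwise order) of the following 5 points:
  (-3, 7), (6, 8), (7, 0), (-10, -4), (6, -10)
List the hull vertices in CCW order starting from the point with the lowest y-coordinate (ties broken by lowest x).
Hull (CCW) = [(6, -10), (7, 0), (6, 8), (-3, 7), (-10, -4)]

Graham scan procedure:
  1. Find the pivot p₀ = point with lowest y (tie → lowest x): (6, -10).
  2. Sort the remaining points by polar angle around p₀.
  3. Walk through sorted points, maintaining a stack; pop the top while the last three entries make a non-left turn (cross product ≤ 0).
  4. Final stack is the convex hull in CCW order: (6, -10), (7, 0), (6, 8), (-3, 7), (-10, -4).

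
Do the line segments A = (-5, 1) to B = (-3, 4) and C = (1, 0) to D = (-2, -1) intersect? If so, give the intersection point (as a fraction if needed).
No (intersection of containing lines falls outside at least one segment)

Parametrize and solve: t = -9/7, s = 20/7. At least one of these is outside [0, 1], so the segments do not intersect.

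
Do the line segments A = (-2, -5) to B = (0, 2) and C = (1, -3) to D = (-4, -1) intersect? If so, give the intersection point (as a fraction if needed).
Yes; intersection at (-46/39, -83/39) (t = 16/39 on AB, s = 17/39 on CD)

Parametrize AB as A + t(B − A) = (-2 + 2 t, -5 + 7 t) and CD as C + s(D − C) = (1 + -5 s, -3 + 2 s). Solve the linear system for (t, s). Determinant = -39 ≠ 0, so a unique intersection of the containing lines exists. Solution: t = 16/39, s = 17/39 — both in [0, 1], so the segments cross. Intersection point: (-46/39, -83/39).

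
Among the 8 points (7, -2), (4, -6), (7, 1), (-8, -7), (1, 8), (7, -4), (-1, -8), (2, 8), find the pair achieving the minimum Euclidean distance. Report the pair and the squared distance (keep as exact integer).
Pair = ((1, 8), (2, 8)); squared distance = 1

Compute all C(8, 2) = 28 pairwise squared distances (x_i − x_j)² + (y_i − y_j)². The minimum is 1, attained by the pair ((1, 8), (2, 8)).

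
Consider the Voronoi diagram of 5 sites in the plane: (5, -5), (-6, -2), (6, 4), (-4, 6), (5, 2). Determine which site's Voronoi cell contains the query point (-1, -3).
Nearest site = (-6, -2)

The Voronoi cell of site s contains exactly those query points closer to s than to any other site. Compute squared distances from q = (-1, -3) to each site:
  (-6 − -1)² + (-2 − -3)² = 26
  (5 − -1)² + (-5 − -3)² = 40
  (5 − -1)² + (2 − -3)² = 61
  (-4 − -1)² + (6 − -3)² = 90
  (6 − -1)² + (4 − -3)² = 98
Minimum is attained by (-6, -2), so q lies in its Voronoi cell.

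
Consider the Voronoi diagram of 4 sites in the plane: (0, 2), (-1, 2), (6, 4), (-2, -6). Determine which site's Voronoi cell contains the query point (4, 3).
Nearest site = (6, 4)

The Voronoi cell of site s contains exactly those query points closer to s than to any other site. Compute squared distances from q = (4, 3) to each site:
  (6 − 4)² + (4 − 3)² = 5
  (0 − 4)² + (2 − 3)² = 17
  (-1 − 4)² + (2 − 3)² = 26
  (-2 − 4)² + (-6 − 3)² = 117
Minimum is attained by (6, 4), so q lies in its Voronoi cell.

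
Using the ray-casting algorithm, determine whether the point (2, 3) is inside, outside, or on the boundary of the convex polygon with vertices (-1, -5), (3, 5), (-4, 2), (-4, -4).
The point (2, 3) lies strictly inside the polygon

Cast a horizontal ray to the right from the query point and count how many polygon edges it crosses (each edge strictly once or zero times, handled with the usual half-open convention). 
Parity of crossings → odd ⇒ inside.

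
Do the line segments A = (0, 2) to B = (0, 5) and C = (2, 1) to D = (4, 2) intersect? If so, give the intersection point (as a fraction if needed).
No (intersection of containing lines falls outside at least one segment)

Parametrize and solve: t = -2/3, s = -1. At least one of these is outside [0, 1], so the segments do not intersect.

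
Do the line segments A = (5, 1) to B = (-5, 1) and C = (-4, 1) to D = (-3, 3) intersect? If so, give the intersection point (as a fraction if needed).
Yes; intersection at (-4, 1) (t = 9/10 on AB, s = 0 on CD)

Parametrize AB as A + t(B − A) = (5 + -10 t, 1 + 0 t) and CD as C + s(D − C) = (-4 + 1 s, 1 + 2 s). Solve the linear system for (t, s). Determinant = 20 ≠ 0, so a unique intersection of the containing lines exists. Solution: t = 9/10, s = 0 — both in [0, 1], so the segments cross. Intersection point: (-4, 1).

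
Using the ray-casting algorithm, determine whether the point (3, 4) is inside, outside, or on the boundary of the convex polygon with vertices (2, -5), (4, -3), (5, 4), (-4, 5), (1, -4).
The point (3, 4) lies strictly inside the polygon

Cast a horizontal ray to the right from the query point and count how many polygon edges it crosses (each edge strictly once or zero times, handled with the usual half-open convention). 
Parity of crossings → odd ⇒ inside.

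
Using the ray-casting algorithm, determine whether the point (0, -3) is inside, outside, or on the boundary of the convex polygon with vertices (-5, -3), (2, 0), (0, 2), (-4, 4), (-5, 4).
The point (0, -3) lies strictly outside the polygon

Cast a horizontal ray to the right from the query point and count how many polygon edges it crosses (each edge strictly once or zero times, handled with the usual half-open convention). 
Parity of crossings → even ⇒ outside.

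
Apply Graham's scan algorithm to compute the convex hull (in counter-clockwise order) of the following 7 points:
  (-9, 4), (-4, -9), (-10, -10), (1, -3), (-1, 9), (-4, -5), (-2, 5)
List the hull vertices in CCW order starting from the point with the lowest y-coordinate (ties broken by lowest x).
Hull (CCW) = [(-10, -10), (-4, -9), (1, -3), (-1, 9), (-9, 4)]

Graham scan procedure:
  1. Find the pivot p₀ = point with lowest y (tie → lowest x): (-10, -10).
  2. Sort the remaining points by polar angle around p₀.
  3. Walk through sorted points, maintaining a stack; pop the top while the last three entries make a non-left turn (cross product ≤ 0).
  4. Final stack is the convex hull in CCW order: (-10, -10), (-4, -9), (1, -3), (-1, 9), (-9, 4).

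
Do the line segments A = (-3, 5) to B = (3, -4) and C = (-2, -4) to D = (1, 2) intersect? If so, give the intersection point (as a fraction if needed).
Yes; intersection at (1/7, 2/7) (t = 11/21 on AB, s = 5/7 on CD)

Parametrize AB as A + t(B − A) = (-3 + 6 t, 5 + -9 t) and CD as C + s(D − C) = (-2 + 3 s, -4 + 6 s). Solve the linear system for (t, s). Determinant = -63 ≠ 0, so a unique intersection of the containing lines exists. Solution: t = 11/21, s = 5/7 — both in [0, 1], so the segments cross. Intersection point: (1/7, 2/7).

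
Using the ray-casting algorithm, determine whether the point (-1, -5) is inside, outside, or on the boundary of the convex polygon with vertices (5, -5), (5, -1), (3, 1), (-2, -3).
The point (-1, -5) lies strictly outside the polygon

Cast a horizontal ray to the right from the query point and count how many polygon edges it crosses (each edge strictly once or zero times, handled with the usual half-open convention). 
Parity of crossings → even ⇒ outside.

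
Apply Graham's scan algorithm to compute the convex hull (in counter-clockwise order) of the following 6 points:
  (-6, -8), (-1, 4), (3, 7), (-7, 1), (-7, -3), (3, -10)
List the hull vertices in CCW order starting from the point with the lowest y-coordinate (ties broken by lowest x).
Hull (CCW) = [(3, -10), (3, 7), (-7, 1), (-7, -3), (-6, -8)]

Graham scan procedure:
  1. Find the pivot p₀ = point with lowest y (tie → lowest x): (3, -10).
  2. Sort the remaining points by polar angle around p₀.
  3. Walk through sorted points, maintaining a stack; pop the top while the last three entries make a non-left turn (cross product ≤ 0).
  4. Final stack is the convex hull in CCW order: (3, -10), (3, 7), (-7, 1), (-7, -3), (-6, -8).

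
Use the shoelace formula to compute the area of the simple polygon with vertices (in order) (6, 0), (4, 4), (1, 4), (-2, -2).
Area = 27

Shoelace formula: Area = (1/2) |Σ_i (x_i · y_{i+1} − x_{i+1} · y_i)| (indices mod n). Compute each cross term:
  (6)(4) − (4)(0) = 24
  (4)(4) − (1)(4) = 12
  (1)(-2) − (-2)(4) = 6
  (-2)(0) − (6)(-2) = 12
Sum = 54, so (signed) Area = 54/2 = 27, |Area| = 27.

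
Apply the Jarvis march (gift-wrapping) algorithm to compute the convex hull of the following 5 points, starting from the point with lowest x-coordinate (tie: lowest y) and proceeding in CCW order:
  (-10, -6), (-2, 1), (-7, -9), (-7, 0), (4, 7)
Hull (CCW) = [(-10, -6), (-7, -9), (4, 7), (-7, 0)]

Jarvis march: at each step, from the current hull vertex p, select the next vertex q as the point such that every other point lies strictly to the left of (or on) the directed line p → q. (Equivalently: for every other point r, the cross product (q − p) × (r − p) ≥ 0.)
Starting point (lowest x, tie lowest y): (-10, -6). Wrap until returning to start. Resulting hull: (-10, -6), (-7, -9), (4, 7), (-7, 0).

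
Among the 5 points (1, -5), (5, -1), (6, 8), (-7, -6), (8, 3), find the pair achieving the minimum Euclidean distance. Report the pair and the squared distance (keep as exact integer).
Pair = ((5, -1), (8, 3)); squared distance = 25

Compute all C(5, 2) = 10 pairwise squared distances (x_i − x_j)² + (y_i − y_j)². The minimum is 25, attained by the pair ((5, -1), (8, 3)).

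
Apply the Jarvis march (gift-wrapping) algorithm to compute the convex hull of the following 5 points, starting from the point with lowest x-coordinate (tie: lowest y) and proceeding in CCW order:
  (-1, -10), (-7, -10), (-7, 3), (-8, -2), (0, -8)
Hull (CCW) = [(-8, -2), (-7, -10), (-1, -10), (0, -8), (-7, 3)]

Jarvis march: at each step, from the current hull vertex p, select the next vertex q as the point such that every other point lies strictly to the left of (or on) the directed line p → q. (Equivalently: for every other point r, the cross product (q − p) × (r − p) ≥ 0.)
Starting point (lowest x, tie lowest y): (-8, -2). Wrap until returning to start. Resulting hull: (-8, -2), (-7, -10), (-1, -10), (0, -8), (-7, 3).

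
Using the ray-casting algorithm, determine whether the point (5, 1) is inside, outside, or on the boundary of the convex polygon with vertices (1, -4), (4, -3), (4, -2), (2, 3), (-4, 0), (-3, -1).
The point (5, 1) lies strictly outside the polygon

Cast a horizontal ray to the right from the query point and count how many polygon edges it crosses (each edge strictly once or zero times, handled with the usual half-open convention). 
Parity of crossings → even ⇒ outside.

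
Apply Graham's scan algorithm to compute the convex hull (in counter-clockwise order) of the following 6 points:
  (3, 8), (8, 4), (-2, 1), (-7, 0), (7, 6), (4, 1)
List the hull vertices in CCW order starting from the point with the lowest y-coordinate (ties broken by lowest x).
Hull (CCW) = [(-7, 0), (4, 1), (8, 4), (7, 6), (3, 8)]

Graham scan procedure:
  1. Find the pivot p₀ = point with lowest y (tie → lowest x): (-7, 0).
  2. Sort the remaining points by polar angle around p₀.
  3. Walk through sorted points, maintaining a stack; pop the top while the last three entries make a non-left turn (cross product ≤ 0).
  4. Final stack is the convex hull in CCW order: (-7, 0), (4, 1), (8, 4), (7, 6), (3, 8).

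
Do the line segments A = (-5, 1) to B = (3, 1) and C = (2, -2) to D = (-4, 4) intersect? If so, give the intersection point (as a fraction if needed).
Yes; intersection at (-1, 1) (t = 1/2 on AB, s = 1/2 on CD)

Parametrize AB as A + t(B − A) = (-5 + 8 t, 1 + 0 t) and CD as C + s(D − C) = (2 + -6 s, -2 + 6 s). Solve the linear system for (t, s). Determinant = -48 ≠ 0, so a unique intersection of the containing lines exists. Solution: t = 1/2, s = 1/2 — both in [0, 1], so the segments cross. Intersection point: (-1, 1).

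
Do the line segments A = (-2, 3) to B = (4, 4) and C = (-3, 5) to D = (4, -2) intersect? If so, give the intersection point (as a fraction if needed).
Yes; intersection at (-8/7, 22/7) (t = 1/7 on AB, s = 13/49 on CD)

Parametrize AB as A + t(B − A) = (-2 + 6 t, 3 + 1 t) and CD as C + s(D − C) = (-3 + 7 s, 5 + -7 s). Solve the linear system for (t, s). Determinant = 49 ≠ 0, so a unique intersection of the containing lines exists. Solution: t = 1/7, s = 13/49 — both in [0, 1], so the segments cross. Intersection point: (-8/7, 22/7).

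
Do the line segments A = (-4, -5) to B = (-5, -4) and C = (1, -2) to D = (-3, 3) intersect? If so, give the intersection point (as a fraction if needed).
No (intersection of containing lines falls outside at least one segment)

Parametrize and solve: t = -37, s = -8. At least one of these is outside [0, 1], so the segments do not intersect.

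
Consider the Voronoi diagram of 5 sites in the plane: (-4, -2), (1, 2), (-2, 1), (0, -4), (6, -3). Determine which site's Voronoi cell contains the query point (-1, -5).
Nearest site = (0, -4)

The Voronoi cell of site s contains exactly those query points closer to s than to any other site. Compute squared distances from q = (-1, -5) to each site:
  (0 − -1)² + (-4 − -5)² = 2
  (-4 − -1)² + (-2 − -5)² = 18
  (-2 − -1)² + (1 − -5)² = 37
  (1 − -1)² + (2 − -5)² = 53
  (6 − -1)² + (-3 − -5)² = 53
Minimum is attained by (0, -4), so q lies in its Voronoi cell.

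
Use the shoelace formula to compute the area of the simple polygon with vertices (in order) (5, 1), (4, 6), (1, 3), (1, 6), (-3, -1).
Area = 27

Shoelace formula: Area = (1/2) |Σ_i (x_i · y_{i+1} − x_{i+1} · y_i)| (indices mod n). Compute each cross term:
  (5)(6) − (4)(1) = 26
  (4)(3) − (1)(6) = 6
  (1)(6) − (1)(3) = 3
  (1)(-1) − (-3)(6) = 17
  (-3)(1) − (5)(-1) = 2
Sum = 54, so (signed) Area = 54/2 = 27, |Area| = 27.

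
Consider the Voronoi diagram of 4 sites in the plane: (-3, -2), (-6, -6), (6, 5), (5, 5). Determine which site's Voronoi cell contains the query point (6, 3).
Nearest site = (6, 5)

The Voronoi cell of site s contains exactly those query points closer to s than to any other site. Compute squared distances from q = (6, 3) to each site:
  (6 − 6)² + (5 − 3)² = 4
  (5 − 6)² + (5 − 3)² = 5
  (-3 − 6)² + (-2 − 3)² = 106
  (-6 − 6)² + (-6 − 3)² = 225
Minimum is attained by (6, 5), so q lies in its Voronoi cell.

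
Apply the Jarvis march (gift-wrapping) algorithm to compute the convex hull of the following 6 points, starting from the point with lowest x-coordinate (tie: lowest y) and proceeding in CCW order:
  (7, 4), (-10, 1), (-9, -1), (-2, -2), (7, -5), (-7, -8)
Hull (CCW) = [(-10, 1), (-7, -8), (7, -5), (7, 4)]

Jarvis march: at each step, from the current hull vertex p, select the next vertex q as the point such that every other point lies strictly to the left of (or on) the directed line p → q. (Equivalently: for every other point r, the cross product (q − p) × (r − p) ≥ 0.)
Starting point (lowest x, tie lowest y): (-10, 1). Wrap until returning to start. Resulting hull: (-10, 1), (-7, -8), (7, -5), (7, 4).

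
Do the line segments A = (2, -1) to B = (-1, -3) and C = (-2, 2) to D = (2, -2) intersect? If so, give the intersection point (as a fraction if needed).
Yes; intersection at (7/5, -7/5) (t = 1/5 on AB, s = 17/20 on CD)

Parametrize AB as A + t(B − A) = (2 + -3 t, -1 + -2 t) and CD as C + s(D − C) = (-2 + 4 s, 2 + -4 s). Solve the linear system for (t, s). Determinant = -20 ≠ 0, so a unique intersection of the containing lines exists. Solution: t = 1/5, s = 17/20 — both in [0, 1], so the segments cross. Intersection point: (7/5, -7/5).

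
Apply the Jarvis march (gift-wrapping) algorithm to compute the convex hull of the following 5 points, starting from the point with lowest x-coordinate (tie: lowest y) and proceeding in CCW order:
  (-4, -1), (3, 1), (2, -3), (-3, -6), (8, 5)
Hull (CCW) = [(-4, -1), (-3, -6), (2, -3), (8, 5)]

Jarvis march: at each step, from the current hull vertex p, select the next vertex q as the point such that every other point lies strictly to the left of (or on) the directed line p → q. (Equivalently: for every other point r, the cross product (q − p) × (r − p) ≥ 0.)
Starting point (lowest x, tie lowest y): (-4, -1). Wrap until returning to start. Resulting hull: (-4, -1), (-3, -6), (2, -3), (8, 5).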